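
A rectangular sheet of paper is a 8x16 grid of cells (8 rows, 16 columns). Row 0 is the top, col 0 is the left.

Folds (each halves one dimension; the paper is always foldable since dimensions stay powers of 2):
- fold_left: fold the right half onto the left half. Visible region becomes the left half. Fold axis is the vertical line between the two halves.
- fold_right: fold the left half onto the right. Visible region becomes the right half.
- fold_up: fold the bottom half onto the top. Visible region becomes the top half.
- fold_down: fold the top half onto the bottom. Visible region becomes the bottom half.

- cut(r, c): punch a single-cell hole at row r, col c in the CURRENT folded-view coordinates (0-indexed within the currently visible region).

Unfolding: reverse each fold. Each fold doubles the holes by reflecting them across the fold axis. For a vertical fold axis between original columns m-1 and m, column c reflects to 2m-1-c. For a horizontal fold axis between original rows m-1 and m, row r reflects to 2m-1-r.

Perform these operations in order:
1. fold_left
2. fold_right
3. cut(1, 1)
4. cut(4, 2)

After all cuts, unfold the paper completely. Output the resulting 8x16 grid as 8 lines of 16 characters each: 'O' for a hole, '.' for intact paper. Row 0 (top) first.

Op 1 fold_left: fold axis v@8; visible region now rows[0,8) x cols[0,8) = 8x8
Op 2 fold_right: fold axis v@4; visible region now rows[0,8) x cols[4,8) = 8x4
Op 3 cut(1, 1): punch at orig (1,5); cuts so far [(1, 5)]; region rows[0,8) x cols[4,8) = 8x4
Op 4 cut(4, 2): punch at orig (4,6); cuts so far [(1, 5), (4, 6)]; region rows[0,8) x cols[4,8) = 8x4
Unfold 1 (reflect across v@4): 4 holes -> [(1, 2), (1, 5), (4, 1), (4, 6)]
Unfold 2 (reflect across v@8): 8 holes -> [(1, 2), (1, 5), (1, 10), (1, 13), (4, 1), (4, 6), (4, 9), (4, 14)]

Answer: ................
..O..O....O..O..
................
................
.O....O..O....O.
................
................
................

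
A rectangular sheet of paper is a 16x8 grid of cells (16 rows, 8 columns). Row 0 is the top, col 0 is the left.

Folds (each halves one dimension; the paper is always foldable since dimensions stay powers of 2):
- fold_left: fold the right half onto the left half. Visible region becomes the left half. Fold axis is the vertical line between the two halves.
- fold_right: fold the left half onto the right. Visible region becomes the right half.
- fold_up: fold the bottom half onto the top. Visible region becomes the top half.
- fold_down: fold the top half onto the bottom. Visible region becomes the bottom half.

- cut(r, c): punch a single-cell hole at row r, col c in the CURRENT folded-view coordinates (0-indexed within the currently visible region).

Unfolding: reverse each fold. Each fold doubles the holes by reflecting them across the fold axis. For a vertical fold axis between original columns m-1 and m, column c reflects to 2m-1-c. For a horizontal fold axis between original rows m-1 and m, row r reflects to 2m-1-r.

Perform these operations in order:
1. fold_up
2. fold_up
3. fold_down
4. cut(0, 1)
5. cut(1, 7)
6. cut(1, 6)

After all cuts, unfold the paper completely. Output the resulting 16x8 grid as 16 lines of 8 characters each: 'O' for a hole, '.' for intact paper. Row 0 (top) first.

Answer: ......OO
.O......
.O......
......OO
......OO
.O......
.O......
......OO
......OO
.O......
.O......
......OO
......OO
.O......
.O......
......OO

Derivation:
Op 1 fold_up: fold axis h@8; visible region now rows[0,8) x cols[0,8) = 8x8
Op 2 fold_up: fold axis h@4; visible region now rows[0,4) x cols[0,8) = 4x8
Op 3 fold_down: fold axis h@2; visible region now rows[2,4) x cols[0,8) = 2x8
Op 4 cut(0, 1): punch at orig (2,1); cuts so far [(2, 1)]; region rows[2,4) x cols[0,8) = 2x8
Op 5 cut(1, 7): punch at orig (3,7); cuts so far [(2, 1), (3, 7)]; region rows[2,4) x cols[0,8) = 2x8
Op 6 cut(1, 6): punch at orig (3,6); cuts so far [(2, 1), (3, 6), (3, 7)]; region rows[2,4) x cols[0,8) = 2x8
Unfold 1 (reflect across h@2): 6 holes -> [(0, 6), (0, 7), (1, 1), (2, 1), (3, 6), (3, 7)]
Unfold 2 (reflect across h@4): 12 holes -> [(0, 6), (0, 7), (1, 1), (2, 1), (3, 6), (3, 7), (4, 6), (4, 7), (5, 1), (6, 1), (7, 6), (7, 7)]
Unfold 3 (reflect across h@8): 24 holes -> [(0, 6), (0, 7), (1, 1), (2, 1), (3, 6), (3, 7), (4, 6), (4, 7), (5, 1), (6, 1), (7, 6), (7, 7), (8, 6), (8, 7), (9, 1), (10, 1), (11, 6), (11, 7), (12, 6), (12, 7), (13, 1), (14, 1), (15, 6), (15, 7)]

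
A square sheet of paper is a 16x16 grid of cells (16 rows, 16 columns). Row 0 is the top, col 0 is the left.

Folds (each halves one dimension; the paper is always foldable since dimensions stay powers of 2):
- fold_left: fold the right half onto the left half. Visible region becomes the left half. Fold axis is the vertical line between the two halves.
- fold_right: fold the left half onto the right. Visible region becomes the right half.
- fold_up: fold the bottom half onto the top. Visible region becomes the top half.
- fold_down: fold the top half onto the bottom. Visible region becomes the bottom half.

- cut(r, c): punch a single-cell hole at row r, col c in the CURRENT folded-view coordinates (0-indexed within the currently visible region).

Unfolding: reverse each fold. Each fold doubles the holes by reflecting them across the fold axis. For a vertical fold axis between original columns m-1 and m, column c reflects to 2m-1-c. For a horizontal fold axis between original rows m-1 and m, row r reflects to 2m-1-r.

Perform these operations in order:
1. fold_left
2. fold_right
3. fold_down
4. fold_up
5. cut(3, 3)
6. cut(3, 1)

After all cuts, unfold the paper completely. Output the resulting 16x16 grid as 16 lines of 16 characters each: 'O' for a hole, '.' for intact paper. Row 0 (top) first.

Op 1 fold_left: fold axis v@8; visible region now rows[0,16) x cols[0,8) = 16x8
Op 2 fold_right: fold axis v@4; visible region now rows[0,16) x cols[4,8) = 16x4
Op 3 fold_down: fold axis h@8; visible region now rows[8,16) x cols[4,8) = 8x4
Op 4 fold_up: fold axis h@12; visible region now rows[8,12) x cols[4,8) = 4x4
Op 5 cut(3, 3): punch at orig (11,7); cuts so far [(11, 7)]; region rows[8,12) x cols[4,8) = 4x4
Op 6 cut(3, 1): punch at orig (11,5); cuts so far [(11, 5), (11, 7)]; region rows[8,12) x cols[4,8) = 4x4
Unfold 1 (reflect across h@12): 4 holes -> [(11, 5), (11, 7), (12, 5), (12, 7)]
Unfold 2 (reflect across h@8): 8 holes -> [(3, 5), (3, 7), (4, 5), (4, 7), (11, 5), (11, 7), (12, 5), (12, 7)]
Unfold 3 (reflect across v@4): 16 holes -> [(3, 0), (3, 2), (3, 5), (3, 7), (4, 0), (4, 2), (4, 5), (4, 7), (11, 0), (11, 2), (11, 5), (11, 7), (12, 0), (12, 2), (12, 5), (12, 7)]
Unfold 4 (reflect across v@8): 32 holes -> [(3, 0), (3, 2), (3, 5), (3, 7), (3, 8), (3, 10), (3, 13), (3, 15), (4, 0), (4, 2), (4, 5), (4, 7), (4, 8), (4, 10), (4, 13), (4, 15), (11, 0), (11, 2), (11, 5), (11, 7), (11, 8), (11, 10), (11, 13), (11, 15), (12, 0), (12, 2), (12, 5), (12, 7), (12, 8), (12, 10), (12, 13), (12, 15)]

Answer: ................
................
................
O.O..O.OO.O..O.O
O.O..O.OO.O..O.O
................
................
................
................
................
................
O.O..O.OO.O..O.O
O.O..O.OO.O..O.O
................
................
................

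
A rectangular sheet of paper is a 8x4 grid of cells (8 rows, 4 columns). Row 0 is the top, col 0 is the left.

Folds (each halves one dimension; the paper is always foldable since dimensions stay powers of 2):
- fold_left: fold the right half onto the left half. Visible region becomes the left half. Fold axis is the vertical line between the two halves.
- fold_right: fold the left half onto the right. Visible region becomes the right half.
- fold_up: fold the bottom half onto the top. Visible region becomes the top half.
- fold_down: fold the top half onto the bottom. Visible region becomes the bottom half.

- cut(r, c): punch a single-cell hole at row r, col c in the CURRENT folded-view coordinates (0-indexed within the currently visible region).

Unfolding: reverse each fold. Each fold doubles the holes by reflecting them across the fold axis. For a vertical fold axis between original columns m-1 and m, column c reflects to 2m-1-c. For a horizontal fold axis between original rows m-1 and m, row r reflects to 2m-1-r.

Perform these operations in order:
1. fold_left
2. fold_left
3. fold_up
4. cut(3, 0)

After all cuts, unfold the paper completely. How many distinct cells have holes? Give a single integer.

Answer: 8

Derivation:
Op 1 fold_left: fold axis v@2; visible region now rows[0,8) x cols[0,2) = 8x2
Op 2 fold_left: fold axis v@1; visible region now rows[0,8) x cols[0,1) = 8x1
Op 3 fold_up: fold axis h@4; visible region now rows[0,4) x cols[0,1) = 4x1
Op 4 cut(3, 0): punch at orig (3,0); cuts so far [(3, 0)]; region rows[0,4) x cols[0,1) = 4x1
Unfold 1 (reflect across h@4): 2 holes -> [(3, 0), (4, 0)]
Unfold 2 (reflect across v@1): 4 holes -> [(3, 0), (3, 1), (4, 0), (4, 1)]
Unfold 3 (reflect across v@2): 8 holes -> [(3, 0), (3, 1), (3, 2), (3, 3), (4, 0), (4, 1), (4, 2), (4, 3)]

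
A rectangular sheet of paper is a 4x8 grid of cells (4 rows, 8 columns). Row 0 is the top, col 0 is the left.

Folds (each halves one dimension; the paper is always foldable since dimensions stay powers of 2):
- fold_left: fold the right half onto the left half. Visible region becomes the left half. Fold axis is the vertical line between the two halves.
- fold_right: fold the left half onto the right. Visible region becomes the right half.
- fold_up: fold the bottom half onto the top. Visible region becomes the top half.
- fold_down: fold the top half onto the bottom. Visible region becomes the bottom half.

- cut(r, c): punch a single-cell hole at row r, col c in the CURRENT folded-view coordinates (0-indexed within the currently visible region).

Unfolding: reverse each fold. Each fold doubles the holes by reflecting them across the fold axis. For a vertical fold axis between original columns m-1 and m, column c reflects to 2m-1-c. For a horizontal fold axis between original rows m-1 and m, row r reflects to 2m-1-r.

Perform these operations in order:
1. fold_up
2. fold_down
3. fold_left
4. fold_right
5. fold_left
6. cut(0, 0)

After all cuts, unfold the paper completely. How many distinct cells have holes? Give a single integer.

Op 1 fold_up: fold axis h@2; visible region now rows[0,2) x cols[0,8) = 2x8
Op 2 fold_down: fold axis h@1; visible region now rows[1,2) x cols[0,8) = 1x8
Op 3 fold_left: fold axis v@4; visible region now rows[1,2) x cols[0,4) = 1x4
Op 4 fold_right: fold axis v@2; visible region now rows[1,2) x cols[2,4) = 1x2
Op 5 fold_left: fold axis v@3; visible region now rows[1,2) x cols[2,3) = 1x1
Op 6 cut(0, 0): punch at orig (1,2); cuts so far [(1, 2)]; region rows[1,2) x cols[2,3) = 1x1
Unfold 1 (reflect across v@3): 2 holes -> [(1, 2), (1, 3)]
Unfold 2 (reflect across v@2): 4 holes -> [(1, 0), (1, 1), (1, 2), (1, 3)]
Unfold 3 (reflect across v@4): 8 holes -> [(1, 0), (1, 1), (1, 2), (1, 3), (1, 4), (1, 5), (1, 6), (1, 7)]
Unfold 4 (reflect across h@1): 16 holes -> [(0, 0), (0, 1), (0, 2), (0, 3), (0, 4), (0, 5), (0, 6), (0, 7), (1, 0), (1, 1), (1, 2), (1, 3), (1, 4), (1, 5), (1, 6), (1, 7)]
Unfold 5 (reflect across h@2): 32 holes -> [(0, 0), (0, 1), (0, 2), (0, 3), (0, 4), (0, 5), (0, 6), (0, 7), (1, 0), (1, 1), (1, 2), (1, 3), (1, 4), (1, 5), (1, 6), (1, 7), (2, 0), (2, 1), (2, 2), (2, 3), (2, 4), (2, 5), (2, 6), (2, 7), (3, 0), (3, 1), (3, 2), (3, 3), (3, 4), (3, 5), (3, 6), (3, 7)]

Answer: 32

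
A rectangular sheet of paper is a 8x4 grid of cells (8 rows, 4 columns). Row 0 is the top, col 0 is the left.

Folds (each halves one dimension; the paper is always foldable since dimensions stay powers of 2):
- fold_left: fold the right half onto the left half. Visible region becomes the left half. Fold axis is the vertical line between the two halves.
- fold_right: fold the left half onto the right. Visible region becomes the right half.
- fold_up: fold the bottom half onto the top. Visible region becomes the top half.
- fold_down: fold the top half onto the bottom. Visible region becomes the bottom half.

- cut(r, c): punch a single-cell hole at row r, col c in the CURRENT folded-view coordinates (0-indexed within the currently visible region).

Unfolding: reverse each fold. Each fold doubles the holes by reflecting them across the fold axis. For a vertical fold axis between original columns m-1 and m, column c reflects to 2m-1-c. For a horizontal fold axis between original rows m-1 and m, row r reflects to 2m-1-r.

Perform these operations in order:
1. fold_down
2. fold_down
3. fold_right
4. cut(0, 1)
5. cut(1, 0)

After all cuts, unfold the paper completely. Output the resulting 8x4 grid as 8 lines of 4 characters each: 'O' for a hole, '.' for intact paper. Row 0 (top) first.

Op 1 fold_down: fold axis h@4; visible region now rows[4,8) x cols[0,4) = 4x4
Op 2 fold_down: fold axis h@6; visible region now rows[6,8) x cols[0,4) = 2x4
Op 3 fold_right: fold axis v@2; visible region now rows[6,8) x cols[2,4) = 2x2
Op 4 cut(0, 1): punch at orig (6,3); cuts so far [(6, 3)]; region rows[6,8) x cols[2,4) = 2x2
Op 5 cut(1, 0): punch at orig (7,2); cuts so far [(6, 3), (7, 2)]; region rows[6,8) x cols[2,4) = 2x2
Unfold 1 (reflect across v@2): 4 holes -> [(6, 0), (6, 3), (7, 1), (7, 2)]
Unfold 2 (reflect across h@6): 8 holes -> [(4, 1), (4, 2), (5, 0), (5, 3), (6, 0), (6, 3), (7, 1), (7, 2)]
Unfold 3 (reflect across h@4): 16 holes -> [(0, 1), (0, 2), (1, 0), (1, 3), (2, 0), (2, 3), (3, 1), (3, 2), (4, 1), (4, 2), (5, 0), (5, 3), (6, 0), (6, 3), (7, 1), (7, 2)]

Answer: .OO.
O..O
O..O
.OO.
.OO.
O..O
O..O
.OO.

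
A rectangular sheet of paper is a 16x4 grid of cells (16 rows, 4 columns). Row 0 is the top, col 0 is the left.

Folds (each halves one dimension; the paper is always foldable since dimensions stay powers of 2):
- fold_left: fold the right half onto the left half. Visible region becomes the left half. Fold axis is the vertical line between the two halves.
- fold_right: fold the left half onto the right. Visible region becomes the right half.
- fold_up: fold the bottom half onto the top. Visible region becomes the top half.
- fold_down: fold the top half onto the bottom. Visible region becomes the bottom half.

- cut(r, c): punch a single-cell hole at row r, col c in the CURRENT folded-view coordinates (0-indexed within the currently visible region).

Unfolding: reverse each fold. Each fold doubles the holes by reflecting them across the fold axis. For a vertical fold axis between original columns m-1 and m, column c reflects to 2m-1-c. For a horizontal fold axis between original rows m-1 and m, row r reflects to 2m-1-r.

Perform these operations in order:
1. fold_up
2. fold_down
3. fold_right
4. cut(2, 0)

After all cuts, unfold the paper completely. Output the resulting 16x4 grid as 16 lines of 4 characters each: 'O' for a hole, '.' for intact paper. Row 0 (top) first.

Answer: ....
.OO.
....
....
....
....
.OO.
....
....
.OO.
....
....
....
....
.OO.
....

Derivation:
Op 1 fold_up: fold axis h@8; visible region now rows[0,8) x cols[0,4) = 8x4
Op 2 fold_down: fold axis h@4; visible region now rows[4,8) x cols[0,4) = 4x4
Op 3 fold_right: fold axis v@2; visible region now rows[4,8) x cols[2,4) = 4x2
Op 4 cut(2, 0): punch at orig (6,2); cuts so far [(6, 2)]; region rows[4,8) x cols[2,4) = 4x2
Unfold 1 (reflect across v@2): 2 holes -> [(6, 1), (6, 2)]
Unfold 2 (reflect across h@4): 4 holes -> [(1, 1), (1, 2), (6, 1), (6, 2)]
Unfold 3 (reflect across h@8): 8 holes -> [(1, 1), (1, 2), (6, 1), (6, 2), (9, 1), (9, 2), (14, 1), (14, 2)]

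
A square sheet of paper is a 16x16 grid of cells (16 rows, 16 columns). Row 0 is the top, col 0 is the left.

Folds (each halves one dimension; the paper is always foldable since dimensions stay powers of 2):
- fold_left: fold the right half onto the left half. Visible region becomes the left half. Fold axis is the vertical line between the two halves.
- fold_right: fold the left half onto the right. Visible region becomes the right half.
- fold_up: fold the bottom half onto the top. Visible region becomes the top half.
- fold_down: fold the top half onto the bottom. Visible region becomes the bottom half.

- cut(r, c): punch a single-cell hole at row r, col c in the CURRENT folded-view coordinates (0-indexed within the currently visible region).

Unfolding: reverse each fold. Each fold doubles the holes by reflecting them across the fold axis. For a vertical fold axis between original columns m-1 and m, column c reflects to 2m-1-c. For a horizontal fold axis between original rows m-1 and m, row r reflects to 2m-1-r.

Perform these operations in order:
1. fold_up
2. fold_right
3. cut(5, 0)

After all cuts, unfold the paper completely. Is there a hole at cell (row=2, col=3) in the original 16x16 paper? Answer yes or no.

Op 1 fold_up: fold axis h@8; visible region now rows[0,8) x cols[0,16) = 8x16
Op 2 fold_right: fold axis v@8; visible region now rows[0,8) x cols[8,16) = 8x8
Op 3 cut(5, 0): punch at orig (5,8); cuts so far [(5, 8)]; region rows[0,8) x cols[8,16) = 8x8
Unfold 1 (reflect across v@8): 2 holes -> [(5, 7), (5, 8)]
Unfold 2 (reflect across h@8): 4 holes -> [(5, 7), (5, 8), (10, 7), (10, 8)]
Holes: [(5, 7), (5, 8), (10, 7), (10, 8)]

Answer: no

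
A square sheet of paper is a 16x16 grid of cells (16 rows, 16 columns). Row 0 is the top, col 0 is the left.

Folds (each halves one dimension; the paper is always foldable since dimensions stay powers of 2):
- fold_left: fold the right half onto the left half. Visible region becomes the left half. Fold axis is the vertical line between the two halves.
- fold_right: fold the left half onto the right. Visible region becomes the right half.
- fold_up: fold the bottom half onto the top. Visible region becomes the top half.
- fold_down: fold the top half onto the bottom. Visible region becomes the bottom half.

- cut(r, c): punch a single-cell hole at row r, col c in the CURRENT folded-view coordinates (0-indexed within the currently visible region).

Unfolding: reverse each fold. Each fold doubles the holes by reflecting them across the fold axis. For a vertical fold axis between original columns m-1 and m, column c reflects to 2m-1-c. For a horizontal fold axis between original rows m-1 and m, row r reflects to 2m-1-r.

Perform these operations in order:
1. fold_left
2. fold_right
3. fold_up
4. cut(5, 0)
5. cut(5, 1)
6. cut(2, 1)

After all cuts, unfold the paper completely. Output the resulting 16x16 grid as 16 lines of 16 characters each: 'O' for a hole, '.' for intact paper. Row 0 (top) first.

Op 1 fold_left: fold axis v@8; visible region now rows[0,16) x cols[0,8) = 16x8
Op 2 fold_right: fold axis v@4; visible region now rows[0,16) x cols[4,8) = 16x4
Op 3 fold_up: fold axis h@8; visible region now rows[0,8) x cols[4,8) = 8x4
Op 4 cut(5, 0): punch at orig (5,4); cuts so far [(5, 4)]; region rows[0,8) x cols[4,8) = 8x4
Op 5 cut(5, 1): punch at orig (5,5); cuts so far [(5, 4), (5, 5)]; region rows[0,8) x cols[4,8) = 8x4
Op 6 cut(2, 1): punch at orig (2,5); cuts so far [(2, 5), (5, 4), (5, 5)]; region rows[0,8) x cols[4,8) = 8x4
Unfold 1 (reflect across h@8): 6 holes -> [(2, 5), (5, 4), (5, 5), (10, 4), (10, 5), (13, 5)]
Unfold 2 (reflect across v@4): 12 holes -> [(2, 2), (2, 5), (5, 2), (5, 3), (5, 4), (5, 5), (10, 2), (10, 3), (10, 4), (10, 5), (13, 2), (13, 5)]
Unfold 3 (reflect across v@8): 24 holes -> [(2, 2), (2, 5), (2, 10), (2, 13), (5, 2), (5, 3), (5, 4), (5, 5), (5, 10), (5, 11), (5, 12), (5, 13), (10, 2), (10, 3), (10, 4), (10, 5), (10, 10), (10, 11), (10, 12), (10, 13), (13, 2), (13, 5), (13, 10), (13, 13)]

Answer: ................
................
..O..O....O..O..
................
................
..OOOO....OOOO..
................
................
................
................
..OOOO....OOOO..
................
................
..O..O....O..O..
................
................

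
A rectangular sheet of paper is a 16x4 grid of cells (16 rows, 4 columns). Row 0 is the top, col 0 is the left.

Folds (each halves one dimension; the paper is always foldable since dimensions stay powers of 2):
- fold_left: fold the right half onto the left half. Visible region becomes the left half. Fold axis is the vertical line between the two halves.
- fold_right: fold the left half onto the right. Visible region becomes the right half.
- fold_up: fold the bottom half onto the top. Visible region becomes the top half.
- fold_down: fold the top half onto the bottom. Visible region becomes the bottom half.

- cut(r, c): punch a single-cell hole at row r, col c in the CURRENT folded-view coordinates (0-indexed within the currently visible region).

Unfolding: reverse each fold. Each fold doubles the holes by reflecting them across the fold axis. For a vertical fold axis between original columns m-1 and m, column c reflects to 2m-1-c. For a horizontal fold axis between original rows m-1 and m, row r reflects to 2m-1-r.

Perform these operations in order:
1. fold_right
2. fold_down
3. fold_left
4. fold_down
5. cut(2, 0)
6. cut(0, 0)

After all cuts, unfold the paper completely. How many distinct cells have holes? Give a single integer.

Answer: 32

Derivation:
Op 1 fold_right: fold axis v@2; visible region now rows[0,16) x cols[2,4) = 16x2
Op 2 fold_down: fold axis h@8; visible region now rows[8,16) x cols[2,4) = 8x2
Op 3 fold_left: fold axis v@3; visible region now rows[8,16) x cols[2,3) = 8x1
Op 4 fold_down: fold axis h@12; visible region now rows[12,16) x cols[2,3) = 4x1
Op 5 cut(2, 0): punch at orig (14,2); cuts so far [(14, 2)]; region rows[12,16) x cols[2,3) = 4x1
Op 6 cut(0, 0): punch at orig (12,2); cuts so far [(12, 2), (14, 2)]; region rows[12,16) x cols[2,3) = 4x1
Unfold 1 (reflect across h@12): 4 holes -> [(9, 2), (11, 2), (12, 2), (14, 2)]
Unfold 2 (reflect across v@3): 8 holes -> [(9, 2), (9, 3), (11, 2), (11, 3), (12, 2), (12, 3), (14, 2), (14, 3)]
Unfold 3 (reflect across h@8): 16 holes -> [(1, 2), (1, 3), (3, 2), (3, 3), (4, 2), (4, 3), (6, 2), (6, 3), (9, 2), (9, 3), (11, 2), (11, 3), (12, 2), (12, 3), (14, 2), (14, 3)]
Unfold 4 (reflect across v@2): 32 holes -> [(1, 0), (1, 1), (1, 2), (1, 3), (3, 0), (3, 1), (3, 2), (3, 3), (4, 0), (4, 1), (4, 2), (4, 3), (6, 0), (6, 1), (6, 2), (6, 3), (9, 0), (9, 1), (9, 2), (9, 3), (11, 0), (11, 1), (11, 2), (11, 3), (12, 0), (12, 1), (12, 2), (12, 3), (14, 0), (14, 1), (14, 2), (14, 3)]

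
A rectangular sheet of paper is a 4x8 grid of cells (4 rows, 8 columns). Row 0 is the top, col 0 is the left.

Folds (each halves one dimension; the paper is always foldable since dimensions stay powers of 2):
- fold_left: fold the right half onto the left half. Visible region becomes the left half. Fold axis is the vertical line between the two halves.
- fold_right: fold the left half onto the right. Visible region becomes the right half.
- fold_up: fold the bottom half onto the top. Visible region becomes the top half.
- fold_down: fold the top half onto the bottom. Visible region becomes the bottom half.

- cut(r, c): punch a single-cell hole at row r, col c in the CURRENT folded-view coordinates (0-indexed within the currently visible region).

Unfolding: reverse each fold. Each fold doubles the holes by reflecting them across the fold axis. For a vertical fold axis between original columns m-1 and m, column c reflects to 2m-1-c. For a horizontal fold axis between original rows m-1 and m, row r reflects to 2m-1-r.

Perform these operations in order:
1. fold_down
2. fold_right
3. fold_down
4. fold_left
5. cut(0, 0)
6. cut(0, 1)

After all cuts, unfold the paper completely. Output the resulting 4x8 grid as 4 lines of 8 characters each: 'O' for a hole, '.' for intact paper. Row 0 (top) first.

Op 1 fold_down: fold axis h@2; visible region now rows[2,4) x cols[0,8) = 2x8
Op 2 fold_right: fold axis v@4; visible region now rows[2,4) x cols[4,8) = 2x4
Op 3 fold_down: fold axis h@3; visible region now rows[3,4) x cols[4,8) = 1x4
Op 4 fold_left: fold axis v@6; visible region now rows[3,4) x cols[4,6) = 1x2
Op 5 cut(0, 0): punch at orig (3,4); cuts so far [(3, 4)]; region rows[3,4) x cols[4,6) = 1x2
Op 6 cut(0, 1): punch at orig (3,5); cuts so far [(3, 4), (3, 5)]; region rows[3,4) x cols[4,6) = 1x2
Unfold 1 (reflect across v@6): 4 holes -> [(3, 4), (3, 5), (3, 6), (3, 7)]
Unfold 2 (reflect across h@3): 8 holes -> [(2, 4), (2, 5), (2, 6), (2, 7), (3, 4), (3, 5), (3, 6), (3, 7)]
Unfold 3 (reflect across v@4): 16 holes -> [(2, 0), (2, 1), (2, 2), (2, 3), (2, 4), (2, 5), (2, 6), (2, 7), (3, 0), (3, 1), (3, 2), (3, 3), (3, 4), (3, 5), (3, 6), (3, 7)]
Unfold 4 (reflect across h@2): 32 holes -> [(0, 0), (0, 1), (0, 2), (0, 3), (0, 4), (0, 5), (0, 6), (0, 7), (1, 0), (1, 1), (1, 2), (1, 3), (1, 4), (1, 5), (1, 6), (1, 7), (2, 0), (2, 1), (2, 2), (2, 3), (2, 4), (2, 5), (2, 6), (2, 7), (3, 0), (3, 1), (3, 2), (3, 3), (3, 4), (3, 5), (3, 6), (3, 7)]

Answer: OOOOOOOO
OOOOOOOO
OOOOOOOO
OOOOOOOO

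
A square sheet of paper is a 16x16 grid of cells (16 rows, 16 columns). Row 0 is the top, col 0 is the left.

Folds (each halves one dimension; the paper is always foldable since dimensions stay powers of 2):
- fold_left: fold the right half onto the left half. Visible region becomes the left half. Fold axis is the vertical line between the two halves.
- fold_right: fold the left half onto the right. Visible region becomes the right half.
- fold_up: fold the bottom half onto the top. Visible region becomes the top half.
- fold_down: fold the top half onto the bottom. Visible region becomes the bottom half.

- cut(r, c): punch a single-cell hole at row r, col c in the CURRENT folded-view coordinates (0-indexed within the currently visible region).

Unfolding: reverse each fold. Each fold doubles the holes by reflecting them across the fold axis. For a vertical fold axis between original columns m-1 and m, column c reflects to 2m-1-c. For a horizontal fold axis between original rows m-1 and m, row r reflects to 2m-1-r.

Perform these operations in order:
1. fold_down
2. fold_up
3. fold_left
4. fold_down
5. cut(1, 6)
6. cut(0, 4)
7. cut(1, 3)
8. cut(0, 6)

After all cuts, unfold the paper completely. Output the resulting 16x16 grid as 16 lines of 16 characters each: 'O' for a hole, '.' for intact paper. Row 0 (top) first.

Op 1 fold_down: fold axis h@8; visible region now rows[8,16) x cols[0,16) = 8x16
Op 2 fold_up: fold axis h@12; visible region now rows[8,12) x cols[0,16) = 4x16
Op 3 fold_left: fold axis v@8; visible region now rows[8,12) x cols[0,8) = 4x8
Op 4 fold_down: fold axis h@10; visible region now rows[10,12) x cols[0,8) = 2x8
Op 5 cut(1, 6): punch at orig (11,6); cuts so far [(11, 6)]; region rows[10,12) x cols[0,8) = 2x8
Op 6 cut(0, 4): punch at orig (10,4); cuts so far [(10, 4), (11, 6)]; region rows[10,12) x cols[0,8) = 2x8
Op 7 cut(1, 3): punch at orig (11,3); cuts so far [(10, 4), (11, 3), (11, 6)]; region rows[10,12) x cols[0,8) = 2x8
Op 8 cut(0, 6): punch at orig (10,6); cuts so far [(10, 4), (10, 6), (11, 3), (11, 6)]; region rows[10,12) x cols[0,8) = 2x8
Unfold 1 (reflect across h@10): 8 holes -> [(8, 3), (8, 6), (9, 4), (9, 6), (10, 4), (10, 6), (11, 3), (11, 6)]
Unfold 2 (reflect across v@8): 16 holes -> [(8, 3), (8, 6), (8, 9), (8, 12), (9, 4), (9, 6), (9, 9), (9, 11), (10, 4), (10, 6), (10, 9), (10, 11), (11, 3), (11, 6), (11, 9), (11, 12)]
Unfold 3 (reflect across h@12): 32 holes -> [(8, 3), (8, 6), (8, 9), (8, 12), (9, 4), (9, 6), (9, 9), (9, 11), (10, 4), (10, 6), (10, 9), (10, 11), (11, 3), (11, 6), (11, 9), (11, 12), (12, 3), (12, 6), (12, 9), (12, 12), (13, 4), (13, 6), (13, 9), (13, 11), (14, 4), (14, 6), (14, 9), (14, 11), (15, 3), (15, 6), (15, 9), (15, 12)]
Unfold 4 (reflect across h@8): 64 holes -> [(0, 3), (0, 6), (0, 9), (0, 12), (1, 4), (1, 6), (1, 9), (1, 11), (2, 4), (2, 6), (2, 9), (2, 11), (3, 3), (3, 6), (3, 9), (3, 12), (4, 3), (4, 6), (4, 9), (4, 12), (5, 4), (5, 6), (5, 9), (5, 11), (6, 4), (6, 6), (6, 9), (6, 11), (7, 3), (7, 6), (7, 9), (7, 12), (8, 3), (8, 6), (8, 9), (8, 12), (9, 4), (9, 6), (9, 9), (9, 11), (10, 4), (10, 6), (10, 9), (10, 11), (11, 3), (11, 6), (11, 9), (11, 12), (12, 3), (12, 6), (12, 9), (12, 12), (13, 4), (13, 6), (13, 9), (13, 11), (14, 4), (14, 6), (14, 9), (14, 11), (15, 3), (15, 6), (15, 9), (15, 12)]

Answer: ...O..O..O..O...
....O.O..O.O....
....O.O..O.O....
...O..O..O..O...
...O..O..O..O...
....O.O..O.O....
....O.O..O.O....
...O..O..O..O...
...O..O..O..O...
....O.O..O.O....
....O.O..O.O....
...O..O..O..O...
...O..O..O..O...
....O.O..O.O....
....O.O..O.O....
...O..O..O..O...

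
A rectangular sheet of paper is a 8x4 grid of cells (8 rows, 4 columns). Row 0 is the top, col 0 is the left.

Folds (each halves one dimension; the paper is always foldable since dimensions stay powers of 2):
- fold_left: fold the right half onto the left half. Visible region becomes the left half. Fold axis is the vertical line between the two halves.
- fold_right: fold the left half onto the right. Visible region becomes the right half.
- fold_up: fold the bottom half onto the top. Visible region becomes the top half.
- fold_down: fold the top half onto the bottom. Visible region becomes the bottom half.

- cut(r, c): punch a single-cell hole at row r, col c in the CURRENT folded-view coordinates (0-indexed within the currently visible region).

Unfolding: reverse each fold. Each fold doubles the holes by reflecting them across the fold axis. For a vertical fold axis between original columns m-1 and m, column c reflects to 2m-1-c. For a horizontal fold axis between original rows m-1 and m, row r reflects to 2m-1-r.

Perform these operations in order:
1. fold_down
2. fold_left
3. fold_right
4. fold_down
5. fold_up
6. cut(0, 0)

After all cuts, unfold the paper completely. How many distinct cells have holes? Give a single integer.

Answer: 32

Derivation:
Op 1 fold_down: fold axis h@4; visible region now rows[4,8) x cols[0,4) = 4x4
Op 2 fold_left: fold axis v@2; visible region now rows[4,8) x cols[0,2) = 4x2
Op 3 fold_right: fold axis v@1; visible region now rows[4,8) x cols[1,2) = 4x1
Op 4 fold_down: fold axis h@6; visible region now rows[6,8) x cols[1,2) = 2x1
Op 5 fold_up: fold axis h@7; visible region now rows[6,7) x cols[1,2) = 1x1
Op 6 cut(0, 0): punch at orig (6,1); cuts so far [(6, 1)]; region rows[6,7) x cols[1,2) = 1x1
Unfold 1 (reflect across h@7): 2 holes -> [(6, 1), (7, 1)]
Unfold 2 (reflect across h@6): 4 holes -> [(4, 1), (5, 1), (6, 1), (7, 1)]
Unfold 3 (reflect across v@1): 8 holes -> [(4, 0), (4, 1), (5, 0), (5, 1), (6, 0), (6, 1), (7, 0), (7, 1)]
Unfold 4 (reflect across v@2): 16 holes -> [(4, 0), (4, 1), (4, 2), (4, 3), (5, 0), (5, 1), (5, 2), (5, 3), (6, 0), (6, 1), (6, 2), (6, 3), (7, 0), (7, 1), (7, 2), (7, 3)]
Unfold 5 (reflect across h@4): 32 holes -> [(0, 0), (0, 1), (0, 2), (0, 3), (1, 0), (1, 1), (1, 2), (1, 3), (2, 0), (2, 1), (2, 2), (2, 3), (3, 0), (3, 1), (3, 2), (3, 3), (4, 0), (4, 1), (4, 2), (4, 3), (5, 0), (5, 1), (5, 2), (5, 3), (6, 0), (6, 1), (6, 2), (6, 3), (7, 0), (7, 1), (7, 2), (7, 3)]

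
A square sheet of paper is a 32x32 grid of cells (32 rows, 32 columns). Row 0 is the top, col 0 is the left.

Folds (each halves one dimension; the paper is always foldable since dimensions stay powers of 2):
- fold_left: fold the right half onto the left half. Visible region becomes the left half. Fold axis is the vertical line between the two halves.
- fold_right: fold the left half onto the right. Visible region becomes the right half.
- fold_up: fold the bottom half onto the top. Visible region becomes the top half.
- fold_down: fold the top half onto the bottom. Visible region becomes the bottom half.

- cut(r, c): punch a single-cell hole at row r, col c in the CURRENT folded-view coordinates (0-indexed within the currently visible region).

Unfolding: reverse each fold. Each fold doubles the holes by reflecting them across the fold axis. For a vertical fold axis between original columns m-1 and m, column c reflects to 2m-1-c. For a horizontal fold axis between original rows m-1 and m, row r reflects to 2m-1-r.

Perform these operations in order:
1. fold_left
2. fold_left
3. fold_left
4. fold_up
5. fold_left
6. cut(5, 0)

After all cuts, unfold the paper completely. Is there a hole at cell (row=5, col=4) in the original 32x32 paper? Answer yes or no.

Answer: yes

Derivation:
Op 1 fold_left: fold axis v@16; visible region now rows[0,32) x cols[0,16) = 32x16
Op 2 fold_left: fold axis v@8; visible region now rows[0,32) x cols[0,8) = 32x8
Op 3 fold_left: fold axis v@4; visible region now rows[0,32) x cols[0,4) = 32x4
Op 4 fold_up: fold axis h@16; visible region now rows[0,16) x cols[0,4) = 16x4
Op 5 fold_left: fold axis v@2; visible region now rows[0,16) x cols[0,2) = 16x2
Op 6 cut(5, 0): punch at orig (5,0); cuts so far [(5, 0)]; region rows[0,16) x cols[0,2) = 16x2
Unfold 1 (reflect across v@2): 2 holes -> [(5, 0), (5, 3)]
Unfold 2 (reflect across h@16): 4 holes -> [(5, 0), (5, 3), (26, 0), (26, 3)]
Unfold 3 (reflect across v@4): 8 holes -> [(5, 0), (5, 3), (5, 4), (5, 7), (26, 0), (26, 3), (26, 4), (26, 7)]
Unfold 4 (reflect across v@8): 16 holes -> [(5, 0), (5, 3), (5, 4), (5, 7), (5, 8), (5, 11), (5, 12), (5, 15), (26, 0), (26, 3), (26, 4), (26, 7), (26, 8), (26, 11), (26, 12), (26, 15)]
Unfold 5 (reflect across v@16): 32 holes -> [(5, 0), (5, 3), (5, 4), (5, 7), (5, 8), (5, 11), (5, 12), (5, 15), (5, 16), (5, 19), (5, 20), (5, 23), (5, 24), (5, 27), (5, 28), (5, 31), (26, 0), (26, 3), (26, 4), (26, 7), (26, 8), (26, 11), (26, 12), (26, 15), (26, 16), (26, 19), (26, 20), (26, 23), (26, 24), (26, 27), (26, 28), (26, 31)]
Holes: [(5, 0), (5, 3), (5, 4), (5, 7), (5, 8), (5, 11), (5, 12), (5, 15), (5, 16), (5, 19), (5, 20), (5, 23), (5, 24), (5, 27), (5, 28), (5, 31), (26, 0), (26, 3), (26, 4), (26, 7), (26, 8), (26, 11), (26, 12), (26, 15), (26, 16), (26, 19), (26, 20), (26, 23), (26, 24), (26, 27), (26, 28), (26, 31)]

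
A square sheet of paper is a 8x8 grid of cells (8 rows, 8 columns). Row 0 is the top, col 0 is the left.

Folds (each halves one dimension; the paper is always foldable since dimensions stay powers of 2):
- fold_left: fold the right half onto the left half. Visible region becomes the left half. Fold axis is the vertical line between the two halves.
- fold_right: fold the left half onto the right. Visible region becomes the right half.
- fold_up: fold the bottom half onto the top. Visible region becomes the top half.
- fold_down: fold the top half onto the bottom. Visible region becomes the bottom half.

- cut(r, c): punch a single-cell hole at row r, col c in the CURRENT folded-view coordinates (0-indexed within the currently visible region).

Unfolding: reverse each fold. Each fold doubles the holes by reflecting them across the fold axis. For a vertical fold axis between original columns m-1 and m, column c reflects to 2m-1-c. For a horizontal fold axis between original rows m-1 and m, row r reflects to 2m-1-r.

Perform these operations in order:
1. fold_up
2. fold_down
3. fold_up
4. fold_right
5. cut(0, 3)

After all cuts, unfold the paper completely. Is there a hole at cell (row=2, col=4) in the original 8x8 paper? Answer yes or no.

Answer: no

Derivation:
Op 1 fold_up: fold axis h@4; visible region now rows[0,4) x cols[0,8) = 4x8
Op 2 fold_down: fold axis h@2; visible region now rows[2,4) x cols[0,8) = 2x8
Op 3 fold_up: fold axis h@3; visible region now rows[2,3) x cols[0,8) = 1x8
Op 4 fold_right: fold axis v@4; visible region now rows[2,3) x cols[4,8) = 1x4
Op 5 cut(0, 3): punch at orig (2,7); cuts so far [(2, 7)]; region rows[2,3) x cols[4,8) = 1x4
Unfold 1 (reflect across v@4): 2 holes -> [(2, 0), (2, 7)]
Unfold 2 (reflect across h@3): 4 holes -> [(2, 0), (2, 7), (3, 0), (3, 7)]
Unfold 3 (reflect across h@2): 8 holes -> [(0, 0), (0, 7), (1, 0), (1, 7), (2, 0), (2, 7), (3, 0), (3, 7)]
Unfold 4 (reflect across h@4): 16 holes -> [(0, 0), (0, 7), (1, 0), (1, 7), (2, 0), (2, 7), (3, 0), (3, 7), (4, 0), (4, 7), (5, 0), (5, 7), (6, 0), (6, 7), (7, 0), (7, 7)]
Holes: [(0, 0), (0, 7), (1, 0), (1, 7), (2, 0), (2, 7), (3, 0), (3, 7), (4, 0), (4, 7), (5, 0), (5, 7), (6, 0), (6, 7), (7, 0), (7, 7)]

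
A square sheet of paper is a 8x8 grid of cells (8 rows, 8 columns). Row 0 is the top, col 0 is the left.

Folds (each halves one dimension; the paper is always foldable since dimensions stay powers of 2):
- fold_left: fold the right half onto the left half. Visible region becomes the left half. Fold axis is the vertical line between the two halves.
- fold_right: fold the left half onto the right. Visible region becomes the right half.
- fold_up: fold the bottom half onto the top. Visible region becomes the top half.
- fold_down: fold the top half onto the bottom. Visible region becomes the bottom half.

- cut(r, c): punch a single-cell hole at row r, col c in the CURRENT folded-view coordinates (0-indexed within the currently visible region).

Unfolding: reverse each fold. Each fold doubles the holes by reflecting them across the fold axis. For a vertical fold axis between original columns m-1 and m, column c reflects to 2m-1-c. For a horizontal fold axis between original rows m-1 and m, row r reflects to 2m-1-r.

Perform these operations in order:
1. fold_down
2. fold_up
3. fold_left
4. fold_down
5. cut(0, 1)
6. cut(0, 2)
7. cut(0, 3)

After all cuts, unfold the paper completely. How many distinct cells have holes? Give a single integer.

Answer: 48

Derivation:
Op 1 fold_down: fold axis h@4; visible region now rows[4,8) x cols[0,8) = 4x8
Op 2 fold_up: fold axis h@6; visible region now rows[4,6) x cols[0,8) = 2x8
Op 3 fold_left: fold axis v@4; visible region now rows[4,6) x cols[0,4) = 2x4
Op 4 fold_down: fold axis h@5; visible region now rows[5,6) x cols[0,4) = 1x4
Op 5 cut(0, 1): punch at orig (5,1); cuts so far [(5, 1)]; region rows[5,6) x cols[0,4) = 1x4
Op 6 cut(0, 2): punch at orig (5,2); cuts so far [(5, 1), (5, 2)]; region rows[5,6) x cols[0,4) = 1x4
Op 7 cut(0, 3): punch at orig (5,3); cuts so far [(5, 1), (5, 2), (5, 3)]; region rows[5,6) x cols[0,4) = 1x4
Unfold 1 (reflect across h@5): 6 holes -> [(4, 1), (4, 2), (4, 3), (5, 1), (5, 2), (5, 3)]
Unfold 2 (reflect across v@4): 12 holes -> [(4, 1), (4, 2), (4, 3), (4, 4), (4, 5), (4, 6), (5, 1), (5, 2), (5, 3), (5, 4), (5, 5), (5, 6)]
Unfold 3 (reflect across h@6): 24 holes -> [(4, 1), (4, 2), (4, 3), (4, 4), (4, 5), (4, 6), (5, 1), (5, 2), (5, 3), (5, 4), (5, 5), (5, 6), (6, 1), (6, 2), (6, 3), (6, 4), (6, 5), (6, 6), (7, 1), (7, 2), (7, 3), (7, 4), (7, 5), (7, 6)]
Unfold 4 (reflect across h@4): 48 holes -> [(0, 1), (0, 2), (0, 3), (0, 4), (0, 5), (0, 6), (1, 1), (1, 2), (1, 3), (1, 4), (1, 5), (1, 6), (2, 1), (2, 2), (2, 3), (2, 4), (2, 5), (2, 6), (3, 1), (3, 2), (3, 3), (3, 4), (3, 5), (3, 6), (4, 1), (4, 2), (4, 3), (4, 4), (4, 5), (4, 6), (5, 1), (5, 2), (5, 3), (5, 4), (5, 5), (5, 6), (6, 1), (6, 2), (6, 3), (6, 4), (6, 5), (6, 6), (7, 1), (7, 2), (7, 3), (7, 4), (7, 5), (7, 6)]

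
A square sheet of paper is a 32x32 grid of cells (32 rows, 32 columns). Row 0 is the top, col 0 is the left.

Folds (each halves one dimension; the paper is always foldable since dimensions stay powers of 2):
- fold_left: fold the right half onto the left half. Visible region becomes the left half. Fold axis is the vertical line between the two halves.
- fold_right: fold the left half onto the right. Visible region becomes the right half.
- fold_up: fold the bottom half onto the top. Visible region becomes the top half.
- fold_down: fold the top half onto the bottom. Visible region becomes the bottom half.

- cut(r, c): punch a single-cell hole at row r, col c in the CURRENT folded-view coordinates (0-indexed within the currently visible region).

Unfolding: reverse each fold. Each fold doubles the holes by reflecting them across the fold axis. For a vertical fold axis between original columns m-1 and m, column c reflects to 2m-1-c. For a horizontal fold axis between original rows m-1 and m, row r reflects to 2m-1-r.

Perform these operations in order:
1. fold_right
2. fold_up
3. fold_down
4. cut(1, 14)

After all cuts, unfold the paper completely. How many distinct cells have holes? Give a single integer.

Op 1 fold_right: fold axis v@16; visible region now rows[0,32) x cols[16,32) = 32x16
Op 2 fold_up: fold axis h@16; visible region now rows[0,16) x cols[16,32) = 16x16
Op 3 fold_down: fold axis h@8; visible region now rows[8,16) x cols[16,32) = 8x16
Op 4 cut(1, 14): punch at orig (9,30); cuts so far [(9, 30)]; region rows[8,16) x cols[16,32) = 8x16
Unfold 1 (reflect across h@8): 2 holes -> [(6, 30), (9, 30)]
Unfold 2 (reflect across h@16): 4 holes -> [(6, 30), (9, 30), (22, 30), (25, 30)]
Unfold 3 (reflect across v@16): 8 holes -> [(6, 1), (6, 30), (9, 1), (9, 30), (22, 1), (22, 30), (25, 1), (25, 30)]

Answer: 8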